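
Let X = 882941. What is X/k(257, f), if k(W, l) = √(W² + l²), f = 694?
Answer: 882941*√547685/547685 ≈ 1193.1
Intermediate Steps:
X/k(257, f) = 882941/(√(257² + 694²)) = 882941/(√(66049 + 481636)) = 882941/(√547685) = 882941*(√547685/547685) = 882941*√547685/547685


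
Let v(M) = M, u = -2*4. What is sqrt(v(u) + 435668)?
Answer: 2*sqrt(108915) ≈ 660.05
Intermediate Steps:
u = -8
sqrt(v(u) + 435668) = sqrt(-8 + 435668) = sqrt(435660) = 2*sqrt(108915)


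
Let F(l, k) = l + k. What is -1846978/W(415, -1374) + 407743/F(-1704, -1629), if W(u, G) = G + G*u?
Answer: -12605744291/105838304 ≈ -119.10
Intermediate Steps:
F(l, k) = k + l
-1846978/W(415, -1374) + 407743/F(-1704, -1629) = -1846978*(-1/(1374*(1 + 415))) + 407743/(-1629 - 1704) = -1846978/((-1374*416)) + 407743/(-3333) = -1846978/(-571584) + 407743*(-1/3333) = -1846978*(-1/571584) - 407743/3333 = 923489/285792 - 407743/3333 = -12605744291/105838304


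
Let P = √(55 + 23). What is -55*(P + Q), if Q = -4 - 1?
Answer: 275 - 55*√78 ≈ -210.75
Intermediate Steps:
Q = -5
P = √78 ≈ 8.8318
-55*(P + Q) = -55*(√78 - 5) = -55*(-5 + √78) = 275 - 55*√78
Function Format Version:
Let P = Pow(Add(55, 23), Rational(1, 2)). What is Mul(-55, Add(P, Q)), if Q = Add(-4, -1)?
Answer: Add(275, Mul(-55, Pow(78, Rational(1, 2)))) ≈ -210.75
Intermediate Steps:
Q = -5
P = Pow(78, Rational(1, 2)) ≈ 8.8318
Mul(-55, Add(P, Q)) = Mul(-55, Add(Pow(78, Rational(1, 2)), -5)) = Mul(-55, Add(-5, Pow(78, Rational(1, 2)))) = Add(275, Mul(-55, Pow(78, Rational(1, 2))))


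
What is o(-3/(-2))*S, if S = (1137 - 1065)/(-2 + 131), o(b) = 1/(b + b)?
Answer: 8/43 ≈ 0.18605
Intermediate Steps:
o(b) = 1/(2*b)
S = 24/43 (S = 72/129 = 72*(1/129) = 24/43 ≈ 0.55814)
o(-3/(-2))*S = (1/(2*((-3/(-2)))))*(24/43) = (1/(2*((-3*(-½)))))*(24/43) = (1/(2*(3/2)))*(24/43) = ((½)*(⅔))*(24/43) = (⅓)*(24/43) = 8/43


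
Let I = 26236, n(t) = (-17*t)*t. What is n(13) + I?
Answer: 23363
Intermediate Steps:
n(t) = -17*t²
n(13) + I = -17*13² + 26236 = -17*169 + 26236 = -2873 + 26236 = 23363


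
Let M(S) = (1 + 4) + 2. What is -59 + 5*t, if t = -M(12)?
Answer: -94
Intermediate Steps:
M(S) = 7 (M(S) = 5 + 2 = 7)
t = -7 (t = -1*7 = -7)
-59 + 5*t = -59 + 5*(-7) = -59 - 35 = -94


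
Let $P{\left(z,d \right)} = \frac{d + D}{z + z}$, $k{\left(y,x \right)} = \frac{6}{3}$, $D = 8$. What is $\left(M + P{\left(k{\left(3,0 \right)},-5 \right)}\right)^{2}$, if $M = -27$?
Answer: $\frac{11025}{16} \approx 689.06$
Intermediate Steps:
$k{\left(y,x \right)} = 2$ ($k{\left(y,x \right)} = 6 \cdot \frac{1}{3} = 2$)
$P{\left(z,d \right)} = \frac{8 + d}{2 z}$ ($P{\left(z,d \right)} = \frac{d + 8}{z + z} = \frac{8 + d}{2 z}$)
$\left(M + P{\left(k{\left(3,0 \right)},-5 \right)}\right)^{2} = \left(-27 + \frac{8 - 5}{2 \cdot 2}\right)^{2} = \left(-27 + \frac{1}{2} \cdot \frac{1}{2} \cdot 3\right)^{2} = \left(-27 + \frac{3}{4}\right)^{2} = \left(- \frac{105}{4}\right)^{2} = \frac{11025}{16}$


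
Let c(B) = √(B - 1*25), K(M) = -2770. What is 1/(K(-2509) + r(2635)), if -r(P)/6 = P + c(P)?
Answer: -929/17256122 + 9*√290/172561220 ≈ -5.2948e-5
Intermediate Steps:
c(B) = √(-25 + B) (c(B) = √(B - 25) = √(-25 + B))
r(P) = -6*P - 6*√(-25 + P) (r(P) = -6*(P + √(-25 + P)) = -6*P - 6*√(-25 + P))
1/(K(-2509) + r(2635)) = 1/(-2770 + (-6*2635 - 6*√(-25 + 2635))) = 1/(-2770 + (-15810 - 18*√290)) = 1/(-18580 - 18*√290)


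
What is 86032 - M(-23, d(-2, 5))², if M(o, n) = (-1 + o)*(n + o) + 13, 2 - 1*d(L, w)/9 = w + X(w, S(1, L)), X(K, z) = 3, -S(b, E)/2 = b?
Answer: -3377289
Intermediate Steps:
S(b, E) = -2*b
d(L, w) = -9 - 9*w (d(L, w) = 18 - 9*(w + 3) = 18 - 9*(3 + w) = 18 + (-27 - 9*w) = -9 - 9*w)
M(o, n) = 13 + (-1 + o)*(n + o)
86032 - M(-23, d(-2, 5))² = 86032 - (13 + (-23)² - (-9 - 9*5) - 1*(-23) + (-9 - 9*5)*(-23))² = 86032 - (13 + 529 - (-9 - 45) + 23 + (-9 - 45)*(-23))² = 86032 - (13 + 529 - 1*(-54) + 23 - 54*(-23))² = 86032 - (13 + 529 + 54 + 23 + 1242)² = 86032 - 1*1861² = 86032 - 1*3463321 = 86032 - 3463321 = -3377289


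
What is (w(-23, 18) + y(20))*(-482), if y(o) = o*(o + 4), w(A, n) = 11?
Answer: -236662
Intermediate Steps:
y(o) = o*(4 + o)
(w(-23, 18) + y(20))*(-482) = (11 + 20*(4 + 20))*(-482) = (11 + 20*24)*(-482) = (11 + 480)*(-482) = 491*(-482) = -236662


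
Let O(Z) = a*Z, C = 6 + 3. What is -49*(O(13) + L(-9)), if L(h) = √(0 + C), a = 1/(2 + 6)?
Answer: -1813/8 ≈ -226.63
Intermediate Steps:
C = 9
a = ⅛ (a = 1/8 = ⅛ ≈ 0.12500)
L(h) = 3 (L(h) = √(0 + 9) = √9 = 3)
O(Z) = Z/8
-49*(O(13) + L(-9)) = -49*((⅛)*13 + 3) = -49*(13/8 + 3) = -49*37/8 = -1813/8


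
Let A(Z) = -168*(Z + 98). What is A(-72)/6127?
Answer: -4368/6127 ≈ -0.71291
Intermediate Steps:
A(Z) = -16464 - 168*Z (A(Z) = -168*(98 + Z) = -16464 - 168*Z)
A(-72)/6127 = (-16464 - 168*(-72))/6127 = (-16464 + 12096)*(1/6127) = -4368*1/6127 = -4368/6127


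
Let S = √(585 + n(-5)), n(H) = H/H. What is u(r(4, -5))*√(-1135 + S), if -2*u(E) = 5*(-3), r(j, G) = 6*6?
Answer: 15*√(-1135 + √586)/2 ≈ 249.96*I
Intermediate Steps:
r(j, G) = 36
n(H) = 1
u(E) = 15/2 (u(E) = -5*(-3)/2 = -½*(-15) = 15/2)
S = √586 (S = √(585 + 1) = √586 ≈ 24.207)
u(r(4, -5))*√(-1135 + S) = 15*√(-1135 + √586)/2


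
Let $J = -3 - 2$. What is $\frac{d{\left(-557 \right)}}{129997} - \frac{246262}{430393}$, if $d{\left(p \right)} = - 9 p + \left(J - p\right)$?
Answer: $- \frac{4231169167}{7992828403} \approx -0.52937$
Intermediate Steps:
$J = -5$
$d{\left(p \right)} = -5 - 10 p$ ($d{\left(p \right)} = - 9 p - \left(5 + p\right) = -5 - 10 p$)
$\frac{d{\left(-557 \right)}}{129997} - \frac{246262}{430393} = \frac{-5 - -5570}{129997} - \frac{246262}{430393} = \left(-5 + 5570\right) \frac{1}{129997} - \frac{246262}{430393} = 5565 \cdot \frac{1}{129997} - \frac{246262}{430393} = \frac{795}{18571} - \frac{246262}{430393} = - \frac{4231169167}{7992828403}$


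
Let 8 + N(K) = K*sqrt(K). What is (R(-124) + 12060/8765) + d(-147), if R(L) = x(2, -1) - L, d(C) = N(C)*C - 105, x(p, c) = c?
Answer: 2095494/1753 + 151263*I*sqrt(3) ≈ 1195.4 + 2.62e+5*I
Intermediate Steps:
N(K) = -8 + K**(3/2) (N(K) = -8 + K*sqrt(K) = -8 + K**(3/2))
d(C) = -105 + C*(-8 + C**(3/2)) (d(C) = (-8 + C**(3/2))*C - 105 = C*(-8 + C**(3/2)) - 105 = -105 + C*(-8 + C**(3/2)))
R(L) = -1 - L
(R(-124) + 12060/8765) + d(-147) = ((-1 - 1*(-124)) + 12060/8765) + (-105 - 147*(-8 + (-147)**(3/2))) = ((-1 + 124) + 12060*(1/8765)) + (-105 - 147*(-8 - 1029*I*sqrt(3))) = (123 + 2412/1753) + (-105 + (1176 + 151263*I*sqrt(3))) = 218031/1753 + (1071 + 151263*I*sqrt(3)) = 2095494/1753 + 151263*I*sqrt(3)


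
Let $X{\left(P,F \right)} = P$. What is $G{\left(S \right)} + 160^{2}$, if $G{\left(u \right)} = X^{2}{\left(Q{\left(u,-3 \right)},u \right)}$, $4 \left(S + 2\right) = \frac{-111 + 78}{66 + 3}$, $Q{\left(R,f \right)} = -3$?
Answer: $25609$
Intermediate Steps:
$S = - \frac{195}{92}$ ($S = -2 + \frac{\left(-111 + 78\right) \frac{1}{66 + 3}}{4} = -2 + \frac{\left(-33\right) \frac{1}{69}}{4} = -2 + \frac{1}{4} \left(- \frac{11}{23}\right) = -2 - \frac{11}{92} = - \frac{195}{92} \approx -2.1196$)
$G{\left(u \right)} = 9$ ($G{\left(u \right)} = \left(-3\right)^{2} = 9$)
$G{\left(S \right)} + 160^{2} = 9 + 160^{2} = 9 + 25600 = 25609$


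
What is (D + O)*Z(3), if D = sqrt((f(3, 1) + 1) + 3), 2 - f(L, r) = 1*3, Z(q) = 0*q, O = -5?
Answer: 0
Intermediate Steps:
Z(q) = 0
f(L, r) = -1 (f(L, r) = 2 - 3 = -1)
D = sqrt(3) (D = sqrt((-1 + 1) + 3) = sqrt(0 + 3) = sqrt(3) ≈ 1.7320)
(D + O)*Z(3) = (sqrt(3) - 5)*0 = (-5 + sqrt(3))*0 = 0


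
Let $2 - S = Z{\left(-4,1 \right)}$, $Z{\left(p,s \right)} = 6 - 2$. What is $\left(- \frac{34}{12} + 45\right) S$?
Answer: $- \frac{253}{3} \approx -84.333$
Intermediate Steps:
$Z{\left(p,s \right)} = 4$
$S = -2$ ($S = 2 - 4 = -2$)
$\left(- \frac{34}{12} + 45\right) S = \left(- \frac{34}{12} + 45\right) \left(-2\right) = \left(\left(-34\right) \frac{1}{12} + 45\right) \left(-2\right) = \left(- \frac{17}{6} + 45\right) \left(-2\right) = \frac{253}{6} \left(-2\right) = - \frac{253}{3}$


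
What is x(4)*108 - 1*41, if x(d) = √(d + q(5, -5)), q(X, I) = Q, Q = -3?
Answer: 67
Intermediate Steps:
q(X, I) = -3
x(d) = √(-3 + d) (x(d) = √(d - 3) = √(-3 + d))
x(4)*108 - 1*41 = √(-3 + 4)*108 - 1*41 = √1*108 - 41 = 1*108 - 41 = 108 - 41 = 67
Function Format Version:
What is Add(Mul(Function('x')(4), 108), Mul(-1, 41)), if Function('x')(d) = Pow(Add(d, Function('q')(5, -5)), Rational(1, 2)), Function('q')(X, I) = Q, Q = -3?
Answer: 67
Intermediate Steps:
Function('q')(X, I) = -3
Function('x')(d) = Pow(Add(-3, d), Rational(1, 2)) (Function('x')(d) = Pow(Add(d, -3), Rational(1, 2)) = Pow(Add(-3, d), Rational(1, 2)))
Add(Mul(Function('x')(4), 108), Mul(-1, 41)) = Add(Mul(Pow(Add(-3, 4), Rational(1, 2)), 108), Mul(-1, 41)) = Add(Mul(Pow(1, Rational(1, 2)), 108), -41) = Add(Mul(1, 108), -41) = Add(108, -41) = 67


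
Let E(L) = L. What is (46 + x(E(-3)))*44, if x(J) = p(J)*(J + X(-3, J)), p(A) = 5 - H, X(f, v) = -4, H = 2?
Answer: 1100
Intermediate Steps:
p(A) = 3 (p(A) = 5 - 1*2 = 5 - 2 = 3)
x(J) = -12 + 3*J (x(J) = 3*(J - 4) = 3*(-4 + J) = -12 + 3*J)
(46 + x(E(-3)))*44 = (46 + (-12 + 3*(-3)))*44 = (46 + (-12 - 9))*44 = (46 - 21)*44 = 25*44 = 1100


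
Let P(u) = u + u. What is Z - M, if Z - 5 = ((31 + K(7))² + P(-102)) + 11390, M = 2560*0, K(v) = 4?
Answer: 12416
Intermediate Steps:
P(u) = 2*u
M = 0
Z = 12416 (Z = 5 + (((31 + 4)² + 2*(-102)) + 11390) = 5 + ((35² - 204) + 11390) = 5 + ((1225 - 204) + 11390) = 5 + (1021 + 11390) = 5 + 12411 = 12416)
Z - M = 12416 - 1*0 = 12416 + 0 = 12416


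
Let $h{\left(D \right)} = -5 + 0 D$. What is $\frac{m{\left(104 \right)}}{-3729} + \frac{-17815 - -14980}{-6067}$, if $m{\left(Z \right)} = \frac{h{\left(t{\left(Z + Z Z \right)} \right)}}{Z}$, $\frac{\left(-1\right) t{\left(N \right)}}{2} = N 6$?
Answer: $\frac{1099488695}{2352879672} \approx 0.46729$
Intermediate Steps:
$t{\left(N \right)} = - 12 N$ ($t{\left(N \right)} = - 2 N 6 = - 2 \cdot 6 N = - 12 N$)
$h{\left(D \right)} = -5$ ($h{\left(D \right)} = -5 + 0 = -5$)
$m{\left(Z \right)} = - \frac{5}{Z}$
$\frac{m{\left(104 \right)}}{-3729} + \frac{-17815 - -14980}{-6067} = \frac{\left(-5\right) \frac{1}{104}}{-3729} + \frac{-17815 - -14980}{-6067} = \left(-5\right) \frac{1}{104} \left(- \frac{1}{3729}\right) + \left(-17815 + 14980\right) \left(- \frac{1}{6067}\right) = \left(- \frac{5}{104}\right) \left(- \frac{1}{3729}\right) - - \frac{2835}{6067} = \frac{5}{387816} + \frac{2835}{6067} = \frac{1099488695}{2352879672}$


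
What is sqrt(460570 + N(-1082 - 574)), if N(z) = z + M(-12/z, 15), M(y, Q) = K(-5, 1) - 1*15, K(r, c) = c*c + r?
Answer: sqrt(458895) ≈ 677.42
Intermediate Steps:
K(r, c) = r + c**2 (K(r, c) = c**2 + r = r + c**2)
M(y, Q) = -19 (M(y, Q) = (-5 + 1**2) - 1*15 = (-5 + 1) - 15 = -4 - 15 = -19)
N(z) = -19 + z (N(z) = z - 19 = -19 + z)
sqrt(460570 + N(-1082 - 574)) = sqrt(460570 + (-19 + (-1082 - 574))) = sqrt(460570 + (-19 - 1656)) = sqrt(460570 - 1675) = sqrt(458895)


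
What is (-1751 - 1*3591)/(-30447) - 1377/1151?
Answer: -35776877/35044497 ≈ -1.0209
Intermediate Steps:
(-1751 - 1*3591)/(-30447) - 1377/1151 = (-1751 - 3591)*(-1/30447) - 1377*1/1151 = -5342*(-1/30447) - 1377/1151 = 5342/30447 - 1377/1151 = -35776877/35044497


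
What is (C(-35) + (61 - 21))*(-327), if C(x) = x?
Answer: -1635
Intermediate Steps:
(C(-35) + (61 - 21))*(-327) = (-35 + (61 - 21))*(-327) = (-35 + 40)*(-327) = 5*(-327) = -1635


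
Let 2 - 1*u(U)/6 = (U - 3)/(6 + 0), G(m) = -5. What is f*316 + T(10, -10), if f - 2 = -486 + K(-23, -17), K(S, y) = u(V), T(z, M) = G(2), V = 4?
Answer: -149473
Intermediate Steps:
T(z, M) = -5
u(U) = 15 - U (u(U) = 12 - 6*(U - 3)/(6 + 0) = 12 - 6*(-3 + U)/6 = 12 - 6*(-½ + U/6) = 12 + (3 - U) = 15 - U)
K(S, y) = 11 (K(S, y) = 15 - 1*4 = 15 - 4 = 11)
f = -473 (f = 2 + (-486 + 11) = 2 - 475 = -473)
f*316 + T(10, -10) = -473*316 - 5 = -149468 - 5 = -149473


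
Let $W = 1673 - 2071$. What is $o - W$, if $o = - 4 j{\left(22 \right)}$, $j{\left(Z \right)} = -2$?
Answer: $406$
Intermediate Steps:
$W = -398$ ($W = 1673 - 2071 = -398$)
$o = 8$ ($o = \left(-4\right) \left(-2\right) = 8$)
$o - W = 8 - -398 = 8 + 398 = 406$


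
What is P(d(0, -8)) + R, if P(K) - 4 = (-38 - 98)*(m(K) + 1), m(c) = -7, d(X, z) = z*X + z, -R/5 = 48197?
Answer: -240165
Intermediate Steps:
R = -240985 (R = -5*48197 = -240985)
d(X, z) = z + X*z (d(X, z) = X*z + z = z + X*z)
P(K) = 820 (P(K) = 4 + (-38 - 98)*(-7 + 1) = 4 - 136*(-6) = 4 + 816 = 820)
P(d(0, -8)) + R = 820 - 240985 = -240165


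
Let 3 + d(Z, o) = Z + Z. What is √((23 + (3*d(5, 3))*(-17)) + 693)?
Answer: √359 ≈ 18.947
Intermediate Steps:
d(Z, o) = -3 + 2*Z (d(Z, o) = -3 + (Z + Z) = -3 + 2*Z)
√((23 + (3*d(5, 3))*(-17)) + 693) = √((23 + (3*(-3 + 2*5))*(-17)) + 693) = √((23 + (3*(-3 + 10))*(-17)) + 693) = √((23 + (3*7)*(-17)) + 693) = √((23 + 21*(-17)) + 693) = √((23 - 357) + 693) = √(-334 + 693) = √359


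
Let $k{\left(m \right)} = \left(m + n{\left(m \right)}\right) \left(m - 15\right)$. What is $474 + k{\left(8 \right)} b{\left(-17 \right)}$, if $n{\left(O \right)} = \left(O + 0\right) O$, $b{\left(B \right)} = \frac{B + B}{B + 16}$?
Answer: $-16662$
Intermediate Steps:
$b{\left(B \right)} = \frac{2 B}{16 + B}$
$n{\left(O \right)} = O^{2}$ ($n{\left(O \right)} = O O = O^{2}$)
$k{\left(m \right)} = \left(-15 + m\right) \left(m + m^{2}\right)$ ($k{\left(m \right)} = \left(m + m^{2}\right) \left(m - 15\right) = \left(m + m^{2}\right) \left(-15 + m\right) = \left(-15 + m\right) \left(m + m^{2}\right)$)
$474 + k{\left(8 \right)} b{\left(-17 \right)} = 474 + 8 \left(-15 + 8^{2} - 112\right) 2 \left(-17\right) \frac{1}{16 - 17} = 474 + 8 \left(-15 + 64 - 112\right) 2 \left(-17\right) \frac{1}{-1} = 474 + 8 \left(-63\right) 2 \left(-17\right) \left(-1\right) = 474 - 17136 = -16662$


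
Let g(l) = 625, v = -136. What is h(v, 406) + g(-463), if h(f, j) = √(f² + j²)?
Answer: 625 + 2*√45833 ≈ 1053.2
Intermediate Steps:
h(v, 406) + g(-463) = √((-136)² + 406²) + 625 = √(18496 + 164836) + 625 = √183332 + 625 = 2*√45833 + 625 = 625 + 2*√45833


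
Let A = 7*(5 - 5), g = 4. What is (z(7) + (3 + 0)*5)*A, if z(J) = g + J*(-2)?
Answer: 0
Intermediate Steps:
z(J) = 4 - 2*J (z(J) = 4 + J*(-2) = 4 - 2*J)
A = 0 (A = 7*0 = 0)
(z(7) + (3 + 0)*5)*A = ((4 - 2*7) + (3 + 0)*5)*0 = ((4 - 14) + 3*5)*0 = (-10 + 15)*0 = 5*0 = 0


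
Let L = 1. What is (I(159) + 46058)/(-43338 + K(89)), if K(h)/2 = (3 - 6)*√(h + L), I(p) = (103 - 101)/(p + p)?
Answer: -52895639729/49771743606 + 7323223*√10/16590581202 ≈ -1.0614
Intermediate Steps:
I(p) = 1/p (I(p) = 2/((2*p)) = 2*(1/(2*p)) = 1/p)
K(h) = -6*√(1 + h) (K(h) = 2*((3 - 6)*√(h + 1)) = 2*(-3*√(1 + h)) = -6*√(1 + h))
(I(159) + 46058)/(-43338 + K(89)) = (1/159 + 46058)/(-43338 - 6*√(1 + 89)) = (1/159 + 46058)/(-43338 - 18*√10) = 7323223/(159*(-43338 - 18*√10))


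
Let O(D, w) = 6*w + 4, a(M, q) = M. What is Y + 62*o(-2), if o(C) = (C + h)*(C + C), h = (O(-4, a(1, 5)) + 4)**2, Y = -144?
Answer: -48256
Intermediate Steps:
O(D, w) = 4 + 6*w
h = 196 (h = ((4 + 6*1) + 4)**2 = ((4 + 6) + 4)**2 = (10 + 4)**2 = 14**2 = 196)
o(C) = 2*C*(196 + C) (o(C) = (C + 196)*(C + C) = (196 + C)*(2*C) = 2*C*(196 + C))
Y + 62*o(-2) = -144 + 62*(2*(-2)*(196 - 2)) = -144 + 62*(2*(-2)*194) = -144 + 62*(-776) = -144 - 48112 = -48256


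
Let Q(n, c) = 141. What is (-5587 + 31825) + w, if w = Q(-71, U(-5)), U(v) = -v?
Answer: 26379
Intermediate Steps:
w = 141
(-5587 + 31825) + w = (-5587 + 31825) + 141 = 26238 + 141 = 26379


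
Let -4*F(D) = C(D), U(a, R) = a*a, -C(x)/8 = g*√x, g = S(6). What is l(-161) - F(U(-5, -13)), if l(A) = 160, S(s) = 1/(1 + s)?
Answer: 1110/7 ≈ 158.57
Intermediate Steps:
g = ⅐ (g = 1/(1 + 6) = 1/7 = ⅐ ≈ 0.14286)
C(x) = -8*√x/7
U(a, R) = a²
F(D) = 2*√D/7 (F(D) = -(-2)*√D/7 = 2*√D/7)
l(-161) - F(U(-5, -13)) = 160 - 2*√((-5)²)/7 = 160 - 2*√25/7 = 160 - 2*5/7 = 160 - 1*10/7 = 160 - 10/7 = 1110/7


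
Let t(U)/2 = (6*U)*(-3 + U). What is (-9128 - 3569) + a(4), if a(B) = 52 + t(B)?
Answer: -12597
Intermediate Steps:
t(U) = 12*U*(-3 + U) (t(U) = 2*((6*U)*(-3 + U)) = 2*(6*U*(-3 + U)) = 12*U*(-3 + U))
a(B) = 52 + 12*B*(-3 + B)
(-9128 - 3569) + a(4) = (-9128 - 3569) + (52 + 12*4*(-3 + 4)) = -12697 + (52 + 12*4*1) = -12697 + (52 + 48) = -12697 + 100 = -12597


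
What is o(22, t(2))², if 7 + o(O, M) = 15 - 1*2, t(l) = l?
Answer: 36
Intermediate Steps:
o(O, M) = 6 (o(O, M) = -7 + (15 - 1*2) = -7 + (15 - 2) = -7 + 13 = 6)
o(22, t(2))² = 6² = 36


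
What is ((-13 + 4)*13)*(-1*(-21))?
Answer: -2457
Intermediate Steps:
((-13 + 4)*13)*(-1*(-21)) = -9*13*21 = -117*21 = -2457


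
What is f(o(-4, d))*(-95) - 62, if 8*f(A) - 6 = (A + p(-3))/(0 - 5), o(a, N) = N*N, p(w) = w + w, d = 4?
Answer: -219/2 ≈ -109.50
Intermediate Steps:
p(w) = 2*w
o(a, N) = N²
f(A) = 9/10 - A/40 (f(A) = ¾ + ((A + 2*(-3))/(0 - 5))/8 = ¾ + ((A - 6)/(-5))/8 = ¾ + ((-6 + A)*(-⅕))/8 = ¾ + (6/5 - A/5)/8 = ¾ + (3/20 - A/40) = 9/10 - A/40)
f(o(-4, d))*(-95) - 62 = (9/10 - 1/40*4²)*(-95) - 62 = (9/10 - 1/40*16)*(-95) - 62 = (9/10 - ⅖)*(-95) - 62 = (½)*(-95) - 62 = -95/2 - 62 = -219/2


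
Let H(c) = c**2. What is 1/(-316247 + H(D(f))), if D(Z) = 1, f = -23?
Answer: -1/316246 ≈ -3.1621e-6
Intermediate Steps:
1/(-316247 + H(D(f))) = 1/(-316247 + 1**2) = 1/(-316247 + 1) = 1/(-316246) = -1/316246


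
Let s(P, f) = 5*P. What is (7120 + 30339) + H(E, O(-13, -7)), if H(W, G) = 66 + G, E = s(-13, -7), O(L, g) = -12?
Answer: 37513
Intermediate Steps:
E = -65 (E = 5*(-13) = -65)
(7120 + 30339) + H(E, O(-13, -7)) = (7120 + 30339) + (66 - 12) = 37459 + 54 = 37513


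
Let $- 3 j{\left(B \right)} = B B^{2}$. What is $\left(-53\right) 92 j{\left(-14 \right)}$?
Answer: $- \frac{13379744}{3} \approx -4.4599 \cdot 10^{6}$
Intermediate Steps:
$j{\left(B \right)} = - \frac{B^{3}}{3}$ ($j{\left(B \right)} = - \frac{B B^{2}}{3} = - \frac{B^{3}}{3}$)
$\left(-53\right) 92 j{\left(-14 \right)} = \left(-53\right) 92 \left(- \frac{\left(-14\right)^{3}}{3}\right) = - 4876 \left(\left(- \frac{1}{3}\right) \left(-2744\right)\right) = \left(-4876\right) \frac{2744}{3} = - \frac{13379744}{3}$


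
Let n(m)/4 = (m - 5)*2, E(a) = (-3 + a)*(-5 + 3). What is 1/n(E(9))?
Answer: -1/136 ≈ -0.0073529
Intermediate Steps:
E(a) = 6 - 2*a (E(a) = (-3 + a)*(-2) = 6 - 2*a)
n(m) = -40 + 8*m (n(m) = 4*((m - 5)*2) = 4*((-5 + m)*2) = 4*(-10 + 2*m) = -40 + 8*m)
1/n(E(9)) = 1/(-40 + 8*(6 - 2*9)) = 1/(-40 + 8*(6 - 18)) = 1/(-40 + 8*(-12)) = 1/(-40 - 96) = 1/(-136) = -1/136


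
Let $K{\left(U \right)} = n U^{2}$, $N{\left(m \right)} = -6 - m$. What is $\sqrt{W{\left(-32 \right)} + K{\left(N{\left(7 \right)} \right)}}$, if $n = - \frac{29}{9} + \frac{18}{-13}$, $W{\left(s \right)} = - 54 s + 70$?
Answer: $\frac{5 \sqrt{367}}{3} \approx 31.929$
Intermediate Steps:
$W{\left(s \right)} = 70 - 54 s$
$n = - \frac{539}{117}$ ($n = \left(-29\right) \frac{1}{9} + 18 \left(- \frac{1}{13}\right) = - \frac{29}{9} - \frac{18}{13} = - \frac{539}{117} \approx -4.6068$)
$K{\left(U \right)} = - \frac{539 U^{2}}{117}$
$\sqrt{W{\left(-32 \right)} + K{\left(N{\left(7 \right)} \right)}} = \sqrt{\left(70 - -1728\right) - \frac{539 \left(-6 - 7\right)^{2}}{117}} = \sqrt{\left(70 + 1728\right) - \frac{539 \left(-6 - 7\right)^{2}}{117}} = \sqrt{1798 - \frac{539 \left(-13\right)^{2}}{117}} = \sqrt{1798 - \frac{7007}{9}} = \sqrt{\frac{9175}{9}} = \frac{5 \sqrt{367}}{3}$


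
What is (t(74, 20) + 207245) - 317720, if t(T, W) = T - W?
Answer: -110421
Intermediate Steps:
(t(74, 20) + 207245) - 317720 = ((74 - 1*20) + 207245) - 317720 = ((74 - 20) + 207245) - 317720 = (54 + 207245) - 317720 = 207299 - 317720 = -110421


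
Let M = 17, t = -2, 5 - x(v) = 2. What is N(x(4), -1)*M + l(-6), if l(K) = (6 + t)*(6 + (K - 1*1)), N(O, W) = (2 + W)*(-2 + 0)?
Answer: -38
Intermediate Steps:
x(v) = 3 (x(v) = 5 - 1*2 = 5 - 2 = 3)
N(O, W) = -4 - 2*W (N(O, W) = (2 + W)*(-2) = -4 - 2*W)
l(K) = 20 + 4*K (l(K) = (6 - 2)*(6 + (K - 1*1)) = 4*(6 + (K - 1)) = 4*(6 + (-1 + K)) = 4*(5 + K) = 20 + 4*K)
N(x(4), -1)*M + l(-6) = (-4 - 2*(-1))*17 + (20 + 4*(-6)) = (-4 + 2)*17 + (20 - 24) = -2*17 - 4 = -34 - 4 = -38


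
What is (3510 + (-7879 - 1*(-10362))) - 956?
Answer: 5037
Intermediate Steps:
(3510 + (-7879 - 1*(-10362))) - 956 = (3510 + (-7879 + 10362)) - 956 = (3510 + 2483) - 956 = 5993 - 956 = 5037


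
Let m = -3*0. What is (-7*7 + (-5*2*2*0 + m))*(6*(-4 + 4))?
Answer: 0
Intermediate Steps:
m = 0
(-7*7 + (-5*2*2*0 + m))*(6*(-4 + 4)) = (-7*7 + (-5*2*2*0 + 0))*(6*(-4 + 4)) = (-49 + (-20*0 + 0))*(6*0) = (-49 + (-5*0 + 0))*0 = (-49 + (0 + 0))*0 = (-49 + 0)*0 = -49*0 = 0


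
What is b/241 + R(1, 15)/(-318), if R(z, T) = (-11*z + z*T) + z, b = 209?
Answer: 65257/76638 ≈ 0.85150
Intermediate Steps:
R(z, T) = -10*z + T*z (R(z, T) = (-11*z + T*z) + z = -10*z + T*z)
b/241 + R(1, 15)/(-318) = 209/241 + (1*(-10 + 15))/(-318) = 209*(1/241) + (1*5)*(-1/318) = 209/241 + 5*(-1/318) = 209/241 - 5/318 = 65257/76638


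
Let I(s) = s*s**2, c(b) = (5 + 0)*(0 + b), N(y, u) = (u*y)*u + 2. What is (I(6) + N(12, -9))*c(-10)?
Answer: -59500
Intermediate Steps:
N(y, u) = 2 + y*u**2 (N(y, u) = y*u**2 + 2 = 2 + y*u**2)
c(b) = 5*b
I(s) = s**3
(I(6) + N(12, -9))*c(-10) = (6**3 + (2 + 12*(-9)**2))*(5*(-10)) = (216 + (2 + 12*81))*(-50) = (216 + (2 + 972))*(-50) = (216 + 974)*(-50) = 1190*(-50) = -59500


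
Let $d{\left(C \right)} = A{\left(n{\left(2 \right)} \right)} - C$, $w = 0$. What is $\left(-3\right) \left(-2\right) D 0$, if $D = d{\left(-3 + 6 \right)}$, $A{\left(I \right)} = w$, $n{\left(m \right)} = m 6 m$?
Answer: $0$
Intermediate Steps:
$n{\left(m \right)} = 6 m^{2}$ ($n{\left(m \right)} = 6 m m = 6 m^{2}$)
$A{\left(I \right)} = 0$
$d{\left(C \right)} = - C$ ($d{\left(C \right)} = 0 - C = - C$)
$D = -3$ ($D = - (-3 + 6) = \left(-1\right) 3 = -3$)
$\left(-3\right) \left(-2\right) D 0 = \left(-3\right) \left(-2\right) \left(-3\right) 0 = 6 \left(-3\right) 0 = \left(-18\right) 0 = 0$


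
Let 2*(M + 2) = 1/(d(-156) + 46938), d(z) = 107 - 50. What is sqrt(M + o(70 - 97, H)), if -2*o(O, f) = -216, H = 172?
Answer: sqrt(936416824590)/93990 ≈ 10.296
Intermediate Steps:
o(O, f) = 108 (o(O, f) = -1/2*(-216) = 108)
d(z) = 57
M = -187979/93990 (M = -2 + 1/(2*(57 + 46938)) = -2 + (1/2)/46995 = -2 + (1/2)*(1/46995) = -2 + 1/93990 = -187979/93990 ≈ -2.0000)
sqrt(M + o(70 - 97, H)) = sqrt(-187979/93990 + 108) = sqrt(9962941/93990) = sqrt(936416824590)/93990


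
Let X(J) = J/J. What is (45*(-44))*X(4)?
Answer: -1980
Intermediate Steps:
X(J) = 1
(45*(-44))*X(4) = (45*(-44))*1 = -1980*1 = -1980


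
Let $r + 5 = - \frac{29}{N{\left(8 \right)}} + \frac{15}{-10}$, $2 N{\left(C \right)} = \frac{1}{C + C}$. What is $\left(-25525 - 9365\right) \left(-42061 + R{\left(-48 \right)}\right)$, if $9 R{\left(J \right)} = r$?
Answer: $1471131035$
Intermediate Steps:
$N{\left(C \right)} = \frac{1}{4 C}$ ($N{\left(C \right)} = \frac{1}{2 \left(C + C\right)} = \frac{1}{2 \cdot 2 C} = \frac{\frac{1}{2} \frac{1}{C}}{2} = \frac{1}{4 C}$)
$r = - \frac{1869}{2}$ ($r = -5 + \left(- \frac{29}{\frac{1}{4} \cdot \frac{1}{8}} + \frac{15}{-10}\right) = -5 + \left(- \frac{29}{\frac{1}{4} \cdot \frac{1}{8}} + 15 \left(- \frac{1}{10}\right)\right) = -5 - \left(\frac{3}{2} + 29 \frac{1}{\frac{1}{32}}\right) = -5 - \frac{1859}{2} = - \frac{1869}{2} \approx -934.5$)
$R{\left(J \right)} = - \frac{623}{6}$ ($R{\left(J \right)} = \frac{1}{9} \left(- \frac{1869}{2}\right) = - \frac{623}{6}$)
$\left(-25525 - 9365\right) \left(-42061 + R{\left(-48 \right)}\right) = \left(-25525 - 9365\right) \left(-42061 - \frac{623}{6}\right) = \left(-34890\right) \left(- \frac{252989}{6}\right) = 1471131035$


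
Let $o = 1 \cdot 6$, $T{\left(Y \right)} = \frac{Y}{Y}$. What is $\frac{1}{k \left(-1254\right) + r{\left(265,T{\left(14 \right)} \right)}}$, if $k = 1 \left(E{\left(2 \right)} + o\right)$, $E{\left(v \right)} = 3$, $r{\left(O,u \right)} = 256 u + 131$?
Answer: $- \frac{1}{10899} \approx -9.1752 \cdot 10^{-5}$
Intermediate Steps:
$T{\left(Y \right)} = 1$
$r{\left(O,u \right)} = 131 + 256 u$
$o = 6$
$k = 9$ ($k = 1 \left(3 + 6\right) = 1 \cdot 9 = 9$)
$\frac{1}{k \left(-1254\right) + r{\left(265,T{\left(14 \right)} \right)}} = \frac{1}{9 \left(-1254\right) + \left(131 + 256 \cdot 1\right)} = \frac{1}{-11286 + \left(131 + 256\right)} = \frac{1}{-11286 + 387} = \frac{1}{-10899} = - \frac{1}{10899}$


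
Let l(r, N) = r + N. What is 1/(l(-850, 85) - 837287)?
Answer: -1/838052 ≈ -1.1932e-6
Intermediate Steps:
l(r, N) = N + r
1/(l(-850, 85) - 837287) = 1/((85 - 850) - 837287) = 1/(-765 - 837287) = 1/(-838052) = -1/838052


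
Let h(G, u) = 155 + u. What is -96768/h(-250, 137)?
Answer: -24192/73 ≈ -331.40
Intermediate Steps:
-96768/h(-250, 137) = -96768/(155 + 137) = -96768/292 = -96768*1/292 = -24192/73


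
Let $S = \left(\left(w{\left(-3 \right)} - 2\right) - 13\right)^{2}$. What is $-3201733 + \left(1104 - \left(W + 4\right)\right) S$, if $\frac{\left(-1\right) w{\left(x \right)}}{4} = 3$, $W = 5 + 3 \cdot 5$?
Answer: $-2414413$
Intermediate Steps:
$W = 20$ ($W = 5 + 15 = 20$)
$w{\left(x \right)} = -12$ ($w{\left(x \right)} = \left(-4\right) 3 = -12$)
$S = 729$ ($S = \left(\left(-12 - 2\right) - 13\right)^{2} = \left(-14 - 13\right)^{2} = \left(-27\right)^{2} = 729$)
$-3201733 + \left(1104 - \left(W + 4\right)\right) S = -3201733 + \left(1104 - \left(20 + 4\right)\right) 729 = -3201733 + \left(1104 - 24\right) 729 = -3201733 + 1080 \cdot 729 = -3201733 + 787320 = -2414413$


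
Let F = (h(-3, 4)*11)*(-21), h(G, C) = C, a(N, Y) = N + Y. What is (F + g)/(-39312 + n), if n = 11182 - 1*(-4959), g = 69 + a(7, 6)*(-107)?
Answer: 2246/23171 ≈ 0.096931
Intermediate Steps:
g = -1322 (g = 69 + (7 + 6)*(-107) = 69 + 13*(-107) = 69 - 1391 = -1322)
n = 16141 (n = 11182 + 4959 = 16141)
F = -924 (F = (4*11)*(-21) = 44*(-21) = -924)
(F + g)/(-39312 + n) = (-924 - 1322)/(-39312 + 16141) = -2246/(-23171) = -2246*(-1/23171) = 2246/23171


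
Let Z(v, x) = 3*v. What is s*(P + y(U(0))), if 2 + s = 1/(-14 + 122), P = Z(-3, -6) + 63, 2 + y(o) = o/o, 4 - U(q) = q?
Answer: -11395/108 ≈ -105.51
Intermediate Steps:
U(q) = 4 - q
y(o) = -1 (y(o) = -2 + o/o = -2 + 1 = -1)
P = 54 (P = 3*(-3) + 63 = -9 + 63 = 54)
s = -215/108 (s = -2 + 1/(-14 + 122) = -2 + 1/108 = -215/108 ≈ -1.9907)
s*(P + y(U(0))) = -215*(54 - 1)/108 = -215/108*53 = -11395/108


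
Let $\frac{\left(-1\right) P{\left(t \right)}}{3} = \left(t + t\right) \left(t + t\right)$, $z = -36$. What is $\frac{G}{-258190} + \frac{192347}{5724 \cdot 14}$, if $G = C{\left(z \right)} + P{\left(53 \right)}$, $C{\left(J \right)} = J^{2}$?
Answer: $\frac{26129719981}{10345156920} \approx 2.5258$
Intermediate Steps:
$P{\left(t \right)} = - 12 t^{2}$ ($P{\left(t \right)} = - 3 \left(t + t\right) \left(t + t\right) = - 3 \cdot 2 t 2 t = - 3 \cdot 4 t^{2} = - 12 t^{2}$)
$G = -32412$ ($G = \left(-36\right)^{2} - 12 \cdot 53^{2} = 1296 - 33708 = -32412$)
$\frac{G}{-258190} + \frac{192347}{5724 \cdot 14} = - \frac{32412}{-258190} + \frac{192347}{5724 \cdot 14} = \left(-32412\right) \left(- \frac{1}{258190}\right) + \frac{192347}{80136} = \frac{16206}{129095} + 192347 \cdot \frac{1}{80136} = \frac{16206}{129095} + \frac{192347}{80136} = \frac{26129719981}{10345156920}$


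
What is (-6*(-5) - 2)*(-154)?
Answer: -4312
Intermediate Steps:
(-6*(-5) - 2)*(-154) = (30 - 2)*(-154) = 28*(-154) = -4312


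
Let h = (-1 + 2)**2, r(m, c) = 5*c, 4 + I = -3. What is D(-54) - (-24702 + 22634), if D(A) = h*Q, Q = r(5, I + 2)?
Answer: 2043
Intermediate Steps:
I = -7 (I = -4 - 3 = -7)
Q = -25 (Q = 5*(-7 + 2) = 5*(-5) = -25)
h = 1 (h = 1**2 = 1)
D(A) = -25 (D(A) = 1*(-25) = -25)
D(-54) - (-24702 + 22634) = -25 - (-24702 + 22634) = -25 - 1*(-2068) = -25 + 2068 = 2043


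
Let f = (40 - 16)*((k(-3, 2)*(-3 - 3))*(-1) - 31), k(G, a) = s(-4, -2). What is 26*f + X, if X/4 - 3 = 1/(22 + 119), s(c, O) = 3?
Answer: -1142096/141 ≈ -8100.0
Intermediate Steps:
k(G, a) = 3
X = 1696/141 (X = 12 + 4/(22 + 119) = 12 + 4/141 = 1696/141 ≈ 12.028)
f = -312 (f = (40 - 16)*((3*(-3 - 3))*(-1) - 31) = 24*((3*(-6))*(-1) - 31) = 24*(-18*(-1) - 31) = 24*(18 - 31) = 24*(-13) = -312)
26*f + X = 26*(-312) + 1696/141 = -8112 + 1696/141 = -1142096/141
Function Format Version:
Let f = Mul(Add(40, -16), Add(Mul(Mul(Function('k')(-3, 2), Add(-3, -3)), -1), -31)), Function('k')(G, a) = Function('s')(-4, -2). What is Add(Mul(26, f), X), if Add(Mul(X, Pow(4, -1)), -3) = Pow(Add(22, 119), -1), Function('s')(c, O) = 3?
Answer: Rational(-1142096, 141) ≈ -8100.0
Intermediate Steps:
Function('k')(G, a) = 3
X = Rational(1696, 141) (X = Add(12, Mul(4, Pow(Add(22, 119), -1))) = Add(12, Mul(4, Pow(141, -1))) = Add(12, Mul(4, Rational(1, 141))) = Add(12, Rational(4, 141)) = Rational(1696, 141) ≈ 12.028)
f = -312 (f = Mul(Add(40, -16), Add(Mul(Mul(3, Add(-3, -3)), -1), -31)) = Mul(24, Add(Mul(Mul(3, -6), -1), -31)) = Mul(24, Add(Mul(-18, -1), -31)) = Mul(24, Add(18, -31)) = Mul(24, -13) = -312)
Add(Mul(26, f), X) = Add(Mul(26, -312), Rational(1696, 141)) = Add(-8112, Rational(1696, 141)) = Rational(-1142096, 141)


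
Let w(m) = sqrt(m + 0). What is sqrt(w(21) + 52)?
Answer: sqrt(52 + sqrt(21)) ≈ 7.5221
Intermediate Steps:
w(m) = sqrt(m)
sqrt(w(21) + 52) = sqrt(sqrt(21) + 52) = sqrt(52 + sqrt(21))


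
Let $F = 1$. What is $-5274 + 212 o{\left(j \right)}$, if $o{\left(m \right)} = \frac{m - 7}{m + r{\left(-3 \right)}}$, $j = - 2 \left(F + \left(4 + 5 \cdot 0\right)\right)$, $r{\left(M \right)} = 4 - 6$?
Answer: $- \frac{14921}{3} \approx -4973.7$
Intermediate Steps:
$r{\left(M \right)} = -2$ ($r{\left(M \right)} = 4 - 6 = -2$)
$j = -10$ ($j = - 2 \left(1 + \left(4 + 5 \cdot 0\right)\right) = - 2 \left(1 + \left(4 + 0\right)\right) = - 2 \left(1 + 4\right) = \left(-2\right) 5 = -10$)
$o{\left(m \right)} = \frac{-7 + m}{-2 + m}$ ($o{\left(m \right)} = \frac{m - 7}{m - 2} = \frac{-7 + m}{-2 + m}$)
$-5274 + 212 o{\left(j \right)} = -5274 + 212 \frac{-7 - 10}{-2 - 10} = -5274 + 212 \frac{1}{-12} \left(-17\right) = -5274 + 212 \left(\left(- \frac{1}{12}\right) \left(-17\right)\right) = -5274 + 212 \cdot \frac{17}{12} = -5274 + \frac{901}{3} = - \frac{14921}{3}$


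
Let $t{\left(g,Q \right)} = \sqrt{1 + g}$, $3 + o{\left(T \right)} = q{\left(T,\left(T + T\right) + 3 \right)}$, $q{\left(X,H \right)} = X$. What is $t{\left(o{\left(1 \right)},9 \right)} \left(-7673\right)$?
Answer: $- 7673 i \approx - 7673.0 i$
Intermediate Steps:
$o{\left(T \right)} = -3 + T$
$t{\left(o{\left(1 \right)},9 \right)} \left(-7673\right) = \sqrt{1 + \left(-3 + 1\right)} \left(-7673\right) = \sqrt{1 - 2} \left(-7673\right) = \sqrt{-1} \left(-7673\right) = i \left(-7673\right) = - 7673 i$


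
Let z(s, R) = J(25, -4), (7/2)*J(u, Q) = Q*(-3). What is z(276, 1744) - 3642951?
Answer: -25500633/7 ≈ -3.6429e+6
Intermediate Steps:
J(u, Q) = -6*Q/7 (J(u, Q) = 2*(Q*(-3))/7 = 2*(-3*Q)/7 = -6*Q/7)
z(s, R) = 24/7 (z(s, R) = -6/7*(-4) = 24/7)
z(276, 1744) - 3642951 = 24/7 - 3642951 = -25500633/7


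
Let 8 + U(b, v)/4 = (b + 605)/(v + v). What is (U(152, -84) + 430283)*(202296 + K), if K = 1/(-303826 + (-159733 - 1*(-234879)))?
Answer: 167185442869187003/1920912 ≈ 8.7034e+10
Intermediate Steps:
U(b, v) = -32 + 2*(605 + b)/v (U(b, v) = -32 + 4*((b + 605)/(v + v)) = -32 + 4*((605 + b)/((2*v))) = -32 + 4*((605 + b)*(1/(2*v))) = -32 + 4*((605 + b)/(2*v)) = -32 + 2*(605 + b)/v)
K = -1/228680 (K = 1/(-303826 + (-159733 + 234879)) = 1/(-303826 + 75146) = 1/(-228680) = -1/228680 ≈ -4.3729e-6)
(U(152, -84) + 430283)*(202296 + K) = (2*(605 + 152 - 16*(-84))/(-84) + 430283)*(202296 - 1/228680) = (2*(-1/84)*(605 + 152 + 1344) + 430283)*(46261049279/228680) = (2*(-1/84)*2101 + 430283)*(46261049279/228680) = (-2101/42 + 430283)*(46261049279/228680) = (18069785/42)*(46261049279/228680) = 167185442869187003/1920912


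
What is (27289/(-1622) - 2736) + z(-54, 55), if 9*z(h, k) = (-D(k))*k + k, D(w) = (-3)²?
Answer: -40899409/14598 ≈ -2801.7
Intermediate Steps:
D(w) = 9
z(h, k) = -8*k/9 (z(h, k) = ((-1*9)*k + k)/9 = (-9*k + k)/9 = (-8*k)/9 = -8*k/9)
(27289/(-1622) - 2736) + z(-54, 55) = (27289/(-1622) - 2736) - 8/9*55 = (27289*(-1/1622) - 2736) - 440/9 = (-27289/1622 - 2736) - 440/9 = -4465081/1622 - 440/9 = -40899409/14598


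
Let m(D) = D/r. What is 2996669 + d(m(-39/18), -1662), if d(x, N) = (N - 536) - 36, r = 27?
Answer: 2994435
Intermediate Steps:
m(D) = D/27
d(x, N) = -572 + N (d(x, N) = (-536 + N) - 36 = -572 + N)
2996669 + d(m(-39/18), -1662) = 2996669 + (-572 - 1662) = 2996669 - 2234 = 2994435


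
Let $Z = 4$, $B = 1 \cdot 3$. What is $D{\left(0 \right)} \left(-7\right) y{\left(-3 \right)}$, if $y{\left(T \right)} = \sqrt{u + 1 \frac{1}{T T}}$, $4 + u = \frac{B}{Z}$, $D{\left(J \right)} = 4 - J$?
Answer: $- \frac{14 i \sqrt{113}}{3} \approx - 49.607 i$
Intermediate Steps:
$B = 3$
$u = - \frac{13}{4}$ ($u = -4 + \frac{3}{4} = - \frac{13}{4} \approx -3.25$)
$y{\left(T \right)} = \sqrt{- \frac{13}{4} + \frac{1}{T^{2}}}$ ($y{\left(T \right)} = \sqrt{- \frac{13}{4} + 1 \frac{1}{T T}} = \sqrt{- \frac{13}{4} + 1 \frac{1}{T^{2}}} = \sqrt{- \frac{13}{4} + \frac{1}{T^{2}}}$)
$D{\left(0 \right)} \left(-7\right) y{\left(-3 \right)} = \left(4 - 0\right) \left(-7\right) \frac{\sqrt{-13 + \frac{4}{9}}}{2} = \left(4 + 0\right) \left(-7\right) \frac{\sqrt{-13 + 4 \cdot \frac{1}{9}}}{2} = 4 \left(-7\right) \frac{\sqrt{-13 + \frac{4}{9}}}{2} = - 28 \frac{\sqrt{- \frac{113}{9}}}{2} = - 28 \frac{\frac{1}{3} i \sqrt{113}}{2} = - 28 \frac{i \sqrt{113}}{6} = - \frac{14 i \sqrt{113}}{3}$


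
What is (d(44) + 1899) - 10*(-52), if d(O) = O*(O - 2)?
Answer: 4267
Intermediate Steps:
d(O) = O*(-2 + O)
(d(44) + 1899) - 10*(-52) = (44*(-2 + 44) + 1899) - 10*(-52) = (44*42 + 1899) + 520 = (1848 + 1899) + 520 = 3747 + 520 = 4267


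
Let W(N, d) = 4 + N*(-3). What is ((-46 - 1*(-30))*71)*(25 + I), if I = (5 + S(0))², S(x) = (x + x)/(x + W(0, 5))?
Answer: -56800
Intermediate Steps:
W(N, d) = 4 - 3*N
S(x) = 2*x/(4 + x) (S(x) = (x + x)/(x + (4 - 3*0)) = (2*x)/(x + (4 + 0)) = (2*x)/(x + 4) = (2*x)/(4 + x) = 2*x/(4 + x))
I = 25 (I = (5 + 2*0/(4 + 0))² = (5 + 2*0/4)² = (5 + 2*0*(¼))² = (5 + 0)² = 5² = 25)
((-46 - 1*(-30))*71)*(25 + I) = ((-46 - 1*(-30))*71)*(25 + 25) = ((-46 + 30)*71)*50 = -16*71*50 = -1136*50 = -56800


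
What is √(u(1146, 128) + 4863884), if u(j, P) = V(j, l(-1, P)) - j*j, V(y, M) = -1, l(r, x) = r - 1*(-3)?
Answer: √3550567 ≈ 1884.3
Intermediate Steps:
l(r, x) = 3 + r (l(r, x) = r + 3 = 3 + r)
u(j, P) = -1 - j² (u(j, P) = -1 - j*j = -1 - j²)
√(u(1146, 128) + 4863884) = √((-1 - 1*1146²) + 4863884) = √((-1 - 1*1313316) + 4863884) = √((-1 - 1313316) + 4863884) = √(-1313317 + 4863884) = √3550567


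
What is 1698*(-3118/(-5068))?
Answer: 1323591/1267 ≈ 1044.7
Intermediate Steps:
1698*(-3118/(-5068)) = 1698*(-3118*(-1/5068)) = 1698*(1559/2534) = 1323591/1267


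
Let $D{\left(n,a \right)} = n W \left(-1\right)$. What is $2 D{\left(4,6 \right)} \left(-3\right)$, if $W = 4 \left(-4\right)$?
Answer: $-384$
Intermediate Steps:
$W = -16$
$D{\left(n,a \right)} = 16 n$ ($D{\left(n,a \right)} = n \left(-16\right) \left(-1\right) = - 16 n \left(-1\right) = 16 n$)
$2 D{\left(4,6 \right)} \left(-3\right) = 2 \cdot 16 \cdot 4 \left(-3\right) = 2 \cdot 64 \left(-3\right) = 128 \left(-3\right) = -384$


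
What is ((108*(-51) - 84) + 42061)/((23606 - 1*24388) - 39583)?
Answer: -36469/40365 ≈ -0.90348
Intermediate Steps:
((108*(-51) - 84) + 42061)/((23606 - 1*24388) - 39583) = ((-5508 - 84) + 42061)/((23606 - 24388) - 39583) = (-5592 + 42061)/(-782 - 39583) = 36469/(-40365) = 36469*(-1/40365) = -36469/40365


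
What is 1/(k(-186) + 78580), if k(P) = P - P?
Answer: 1/78580 ≈ 1.2726e-5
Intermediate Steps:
k(P) = 0
1/(k(-186) + 78580) = 1/(0 + 78580) = 1/78580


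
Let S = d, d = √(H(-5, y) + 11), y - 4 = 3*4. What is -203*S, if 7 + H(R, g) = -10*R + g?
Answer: -203*√70 ≈ -1698.4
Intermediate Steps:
y = 16 (y = 4 + 3*4 = 4 + 12 = 16)
H(R, g) = -7 + g - 10*R (H(R, g) = -7 + (-10*R + g) = -7 + (g - 10*R) = -7 + g - 10*R)
d = √70 (d = √((-7 + 16 - 10*(-5)) + 11) = √((-7 + 16 + 50) + 11) = √(59 + 11) = √70 ≈ 8.3666)
S = √70 ≈ 8.3666
-203*S = -203*√70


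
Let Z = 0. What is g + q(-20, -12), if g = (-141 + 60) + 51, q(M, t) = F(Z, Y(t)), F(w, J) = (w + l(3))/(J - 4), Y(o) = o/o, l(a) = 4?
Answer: -94/3 ≈ -31.333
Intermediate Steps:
Y(o) = 1
F(w, J) = (4 + w)/(-4 + J) (F(w, J) = (w + 4)/(J - 4) = (4 + w)/(-4 + J))
q(M, t) = -4/3 (q(M, t) = (4 + 0)/(-4 + 1) = 4/(-3) = -1/3*4 = -4/3)
g = -30 (g = -81 + 51 = -30)
g + q(-20, -12) = -30 - 4/3 = -94/3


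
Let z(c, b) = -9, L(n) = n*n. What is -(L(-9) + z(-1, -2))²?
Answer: -5184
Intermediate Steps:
L(n) = n²
-(L(-9) + z(-1, -2))² = -((-9)² - 9)² = -(81 - 9)² = -1*72² = -1*5184 = -5184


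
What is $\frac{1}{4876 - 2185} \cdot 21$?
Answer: $\frac{7}{897} \approx 0.0078038$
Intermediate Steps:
$\frac{1}{4876 - 2185} \cdot 21 = \frac{1}{2691} \cdot 21 = \frac{7}{897}$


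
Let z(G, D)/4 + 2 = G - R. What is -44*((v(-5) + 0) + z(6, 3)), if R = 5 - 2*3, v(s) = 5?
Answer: -1100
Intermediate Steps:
R = -1 (R = 5 - 6 = -1)
z(G, D) = -4 + 4*G (z(G, D) = -8 + 4*(G - 1*(-1)) = -8 + 4*(G + 1) = -8 + 4*(1 + G) = -8 + (4 + 4*G) = -4 + 4*G)
-44*((v(-5) + 0) + z(6, 3)) = -44*((5 + 0) + (-4 + 4*6)) = -44*(5 + (-4 + 24)) = -44*(5 + 20) = -44*25 = -1100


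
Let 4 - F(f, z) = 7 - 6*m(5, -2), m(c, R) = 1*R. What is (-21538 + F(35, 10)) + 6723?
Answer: -14830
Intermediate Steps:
m(c, R) = R
F(f, z) = -15 (F(f, z) = 4 - (7 - 6*(-2)) = 4 - (7 + 12) = 4 - 1*19 = 4 - 19 = -15)
(-21538 + F(35, 10)) + 6723 = (-21538 - 15) + 6723 = -21553 + 6723 = -14830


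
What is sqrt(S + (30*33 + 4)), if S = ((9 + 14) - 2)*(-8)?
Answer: sqrt(826) ≈ 28.740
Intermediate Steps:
S = -168 (S = (23 - 2)*(-8) = 21*(-8) = -168)
sqrt(S + (30*33 + 4)) = sqrt(-168 + (30*33 + 4)) = sqrt(-168 + (990 + 4)) = sqrt(-168 + 994) = sqrt(826)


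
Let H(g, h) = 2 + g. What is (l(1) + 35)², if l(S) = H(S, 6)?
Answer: 1444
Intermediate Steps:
l(S) = 2 + S
(l(1) + 35)² = ((2 + 1) + 35)² = (3 + 35)² = 38² = 1444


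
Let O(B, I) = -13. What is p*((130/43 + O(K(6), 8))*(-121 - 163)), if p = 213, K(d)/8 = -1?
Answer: 25951068/43 ≈ 6.0351e+5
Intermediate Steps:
K(d) = -8 (K(d) = 8*(-1) = -8)
p*((130/43 + O(K(6), 8))*(-121 - 163)) = 213*((130/43 - 13)*(-121 - 163)) = 213*((130*(1/43) - 13)*(-284)) = 213*((130/43 - 13)*(-284)) = 213*(-429/43*(-284)) = 213*(121836/43) = 25951068/43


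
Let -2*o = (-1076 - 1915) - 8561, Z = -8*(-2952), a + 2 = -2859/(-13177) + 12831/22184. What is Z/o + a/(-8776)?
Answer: 80566796707703/19704361249984 ≈ 4.0888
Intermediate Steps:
a = -7492319/6219544 (a = -2 + (-2859/(-13177) + 12831/22184) = -2 + (-2859*(-1/13177) + 12831*(1/22184)) = -2 + (2859/13177 + 273/472) = -2 + 4946769/6219544 = -7492319/6219544 ≈ -1.2046)
Z = 23616
o = 5776 (o = -((-1076 - 1915) - 8561)/2 = -(-2991 - 8561)/2 = -½*(-11552) = 5776)
Z/o + a/(-8776) = 23616/5776 - 7492319/6219544/(-8776) = 23616*(1/5776) - 7492319/6219544*(-1/8776) = 1476/361 + 7492319/54582718144 = 80566796707703/19704361249984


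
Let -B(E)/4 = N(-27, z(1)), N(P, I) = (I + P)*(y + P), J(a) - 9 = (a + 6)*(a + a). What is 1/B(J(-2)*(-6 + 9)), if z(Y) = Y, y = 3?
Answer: -1/2496 ≈ -0.00040064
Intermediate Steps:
J(a) = 9 + 2*a*(6 + a) (J(a) = 9 + (a + 6)*(a + a) = 9 + (6 + a)*(2*a) = 9 + 2*a*(6 + a))
N(P, I) = (3 + P)*(I + P) (N(P, I) = (I + P)*(3 + P) = (3 + P)*(I + P))
B(E) = -2496 (B(E) = -4*((-27)² + 3*1 + 3*(-27) + 1*(-27)) = -4*(729 + 3 - 81 - 27) = -4*624 = -2496)
1/B(J(-2)*(-6 + 9)) = 1/(-2496) = -1/2496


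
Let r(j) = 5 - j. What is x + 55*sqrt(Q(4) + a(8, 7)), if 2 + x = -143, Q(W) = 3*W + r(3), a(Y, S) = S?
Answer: -145 + 55*sqrt(21) ≈ 107.04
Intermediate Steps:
Q(W) = 2 + 3*W (Q(W) = 3*W + (5 - 1*3) = 3*W + (5 - 3) = 3*W + 2 = 2 + 3*W)
x = -145 (x = -2 - 143 = -145)
x + 55*sqrt(Q(4) + a(8, 7)) = -145 + 55*sqrt((2 + 3*4) + 7) = -145 + 55*sqrt((2 + 12) + 7) = -145 + 55*sqrt(14 + 7) = -145 + 55*sqrt(21)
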